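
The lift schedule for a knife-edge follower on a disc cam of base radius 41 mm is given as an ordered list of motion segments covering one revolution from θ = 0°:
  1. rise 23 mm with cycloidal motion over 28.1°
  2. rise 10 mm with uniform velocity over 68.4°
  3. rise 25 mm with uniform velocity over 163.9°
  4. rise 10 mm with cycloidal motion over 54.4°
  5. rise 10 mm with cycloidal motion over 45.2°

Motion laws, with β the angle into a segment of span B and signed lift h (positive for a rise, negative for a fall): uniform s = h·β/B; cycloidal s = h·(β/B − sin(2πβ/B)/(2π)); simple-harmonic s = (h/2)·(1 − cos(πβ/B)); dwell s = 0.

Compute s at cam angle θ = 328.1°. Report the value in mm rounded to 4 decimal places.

seg 1 [0°–28.1°] cycloidal, h=23: full span → s += 23 → s = 23.0000
seg 2 [28.1°–96.5°] uniform, h=10: full span → s += 10 → s = 33.0000
seg 3 [96.5°–260.4°] uniform, h=25: full span → s += 25 → s = 58.0000
seg 4 [260.4°–314.8°] cycloidal, h=10: full span → s += 10 → s = 68.0000
seg 5 [314.8°–360°] cycloidal, h=10: θ=328.1° here. β=13.3, B=45.2. 10·(0.2942 − sin(2π·0.2942)/(2π)) = 1.4120 → s = 69.4120

69.4120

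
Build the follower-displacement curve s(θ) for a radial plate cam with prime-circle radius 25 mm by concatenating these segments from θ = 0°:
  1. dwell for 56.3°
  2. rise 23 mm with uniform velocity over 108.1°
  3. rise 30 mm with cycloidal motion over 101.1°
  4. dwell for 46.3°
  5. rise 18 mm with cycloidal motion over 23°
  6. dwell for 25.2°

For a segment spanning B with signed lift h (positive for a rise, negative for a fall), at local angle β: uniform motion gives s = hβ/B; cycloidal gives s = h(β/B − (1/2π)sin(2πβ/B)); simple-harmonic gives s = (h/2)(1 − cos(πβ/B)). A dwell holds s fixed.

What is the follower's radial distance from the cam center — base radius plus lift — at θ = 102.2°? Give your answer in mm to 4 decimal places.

seg 1 [0°–56.3°] dwell: s stays 0.0000
seg 2 [56.3°–164.4°] uniform, h=23: θ=102.2° here. β=45.9, B=108.1. 23·45.9/108.1 = 9.7660 → s = 9.7660
radial distance = base radius + s = 25 + 9.7660 = 34.7660

34.7660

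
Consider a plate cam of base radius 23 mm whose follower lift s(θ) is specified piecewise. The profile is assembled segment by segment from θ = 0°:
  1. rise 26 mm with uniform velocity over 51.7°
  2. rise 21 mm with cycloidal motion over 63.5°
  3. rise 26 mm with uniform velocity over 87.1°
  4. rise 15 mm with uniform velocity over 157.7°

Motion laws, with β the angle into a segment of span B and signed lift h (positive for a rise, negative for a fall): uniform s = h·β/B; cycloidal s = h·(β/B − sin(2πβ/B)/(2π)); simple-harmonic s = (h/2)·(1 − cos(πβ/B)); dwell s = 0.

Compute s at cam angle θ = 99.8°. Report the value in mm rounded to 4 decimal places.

seg 1 [0°–51.7°] uniform, h=26: full span → s += 26 → s = 26.0000
seg 2 [51.7°–115.2°] cycloidal, h=21: θ=99.8° here. β=48.1, B=63.5. 21·(0.7575 − sin(2π·0.7575)/(2π)) = 19.2456 → s = 45.2456

45.2456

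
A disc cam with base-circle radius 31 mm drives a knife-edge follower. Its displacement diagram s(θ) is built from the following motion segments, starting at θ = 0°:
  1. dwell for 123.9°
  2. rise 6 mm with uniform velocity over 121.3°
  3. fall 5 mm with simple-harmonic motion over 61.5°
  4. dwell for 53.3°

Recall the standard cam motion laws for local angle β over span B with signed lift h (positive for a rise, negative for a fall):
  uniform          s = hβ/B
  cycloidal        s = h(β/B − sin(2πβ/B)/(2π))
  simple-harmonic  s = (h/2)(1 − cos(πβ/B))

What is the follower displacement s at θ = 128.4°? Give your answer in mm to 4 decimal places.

seg 1 [0°–123.9°] dwell: s stays 0.0000
seg 2 [123.9°–245.2°] uniform, h=6: θ=128.4° here. β=4.5, B=121.3. 6·4.5/121.3 = 0.2226 → s = 0.2226

0.2226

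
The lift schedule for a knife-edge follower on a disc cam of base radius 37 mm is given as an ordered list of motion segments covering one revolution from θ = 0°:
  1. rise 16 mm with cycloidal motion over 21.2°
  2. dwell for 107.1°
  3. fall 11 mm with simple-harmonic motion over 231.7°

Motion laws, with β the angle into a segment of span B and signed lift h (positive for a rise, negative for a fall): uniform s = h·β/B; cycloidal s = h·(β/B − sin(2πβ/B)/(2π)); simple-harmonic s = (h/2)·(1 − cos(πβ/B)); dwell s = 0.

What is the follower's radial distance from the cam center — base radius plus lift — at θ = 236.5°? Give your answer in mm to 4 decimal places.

seg 1 [0°–21.2°] cycloidal, h=16: full span → s += 16 → s = 16.0000
seg 2 [21.2°–128.3°] dwell: s stays 16.0000
seg 3 [128.3°–360°] simple-harmonic, h=-11: θ=236.5° here. β=108.2, B=231.7. -11/2·(1 − cos(π·0.4670)) = -4.9305 → s = 11.0695
radial distance = base radius + s = 37 + 11.0695 = 48.0695

48.0695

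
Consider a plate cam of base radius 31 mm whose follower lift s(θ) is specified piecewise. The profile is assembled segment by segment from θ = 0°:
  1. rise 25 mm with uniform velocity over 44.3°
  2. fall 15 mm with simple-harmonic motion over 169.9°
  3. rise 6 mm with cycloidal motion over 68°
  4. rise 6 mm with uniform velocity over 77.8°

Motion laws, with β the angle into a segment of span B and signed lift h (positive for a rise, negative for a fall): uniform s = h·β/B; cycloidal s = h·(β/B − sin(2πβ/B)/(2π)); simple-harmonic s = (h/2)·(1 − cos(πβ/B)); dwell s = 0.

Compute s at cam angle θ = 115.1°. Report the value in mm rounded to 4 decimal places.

seg 1 [0°–44.3°] uniform, h=25: full span → s += 25 → s = 25.0000
seg 2 [44.3°–214.2°] simple-harmonic, h=-15: θ=115.1° here. β=70.8, B=169.9. -15/2·(1 − cos(π·0.4167)) = -5.5600 → s = 19.4400

19.4400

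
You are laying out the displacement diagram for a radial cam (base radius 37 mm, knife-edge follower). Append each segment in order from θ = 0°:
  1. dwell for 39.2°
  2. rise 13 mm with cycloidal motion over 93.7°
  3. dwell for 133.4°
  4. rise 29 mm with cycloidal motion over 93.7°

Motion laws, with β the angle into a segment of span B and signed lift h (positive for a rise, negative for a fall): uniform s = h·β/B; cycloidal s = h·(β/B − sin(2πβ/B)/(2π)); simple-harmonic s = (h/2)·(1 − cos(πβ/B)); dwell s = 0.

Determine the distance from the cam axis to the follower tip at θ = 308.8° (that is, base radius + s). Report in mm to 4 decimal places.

seg 1 [0°–39.2°] dwell: s stays 0.0000
seg 2 [39.2°–132.9°] cycloidal, h=13: full span → s += 13 → s = 13.0000
seg 3 [132.9°–266.3°] dwell: s stays 13.0000
seg 4 [266.3°–360°] cycloidal, h=29: θ=308.8° here. β=42.5, B=93.7. 29·(0.4536 − sin(2π·0.4536)/(2π)) = 11.8264 → s = 24.8264
radial distance = base radius + s = 37 + 24.8264 = 61.8264

61.8264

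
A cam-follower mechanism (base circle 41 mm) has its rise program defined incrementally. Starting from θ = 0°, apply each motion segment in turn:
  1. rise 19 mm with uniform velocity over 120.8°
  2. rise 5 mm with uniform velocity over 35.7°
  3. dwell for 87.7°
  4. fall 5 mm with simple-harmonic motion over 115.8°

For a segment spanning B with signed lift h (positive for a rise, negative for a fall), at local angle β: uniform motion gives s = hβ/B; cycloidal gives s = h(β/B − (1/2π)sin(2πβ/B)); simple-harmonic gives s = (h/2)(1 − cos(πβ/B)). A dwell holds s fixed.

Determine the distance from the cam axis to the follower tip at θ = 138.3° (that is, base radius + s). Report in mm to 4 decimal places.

seg 1 [0°–120.8°] uniform, h=19: full span → s += 19 → s = 19.0000
seg 2 [120.8°–156.5°] uniform, h=5: θ=138.3° here. β=17.5, B=35.7. 5·17.5/35.7 = 2.4510 → s = 21.4510
radial distance = base radius + s = 41 + 21.4510 = 62.4510

62.4510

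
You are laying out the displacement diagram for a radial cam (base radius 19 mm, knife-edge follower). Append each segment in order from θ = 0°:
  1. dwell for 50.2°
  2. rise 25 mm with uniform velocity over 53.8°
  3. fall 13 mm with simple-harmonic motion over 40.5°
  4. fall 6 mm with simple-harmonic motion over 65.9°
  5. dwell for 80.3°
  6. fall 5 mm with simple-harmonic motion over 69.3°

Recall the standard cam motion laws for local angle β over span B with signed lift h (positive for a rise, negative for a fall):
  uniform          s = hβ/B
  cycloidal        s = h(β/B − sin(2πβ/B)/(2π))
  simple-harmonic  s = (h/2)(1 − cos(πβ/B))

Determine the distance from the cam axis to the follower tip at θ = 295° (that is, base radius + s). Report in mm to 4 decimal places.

seg 1 [0°–50.2°] dwell: s stays 0.0000
seg 2 [50.2°–104°] uniform, h=25: full span → s += 25 → s = 25.0000
seg 3 [104°–144.5°] simple-harmonic, h=-13: full span → s += -13 → s = 12.0000
seg 4 [144.5°–210.4°] simple-harmonic, h=-6: full span → s += -6 → s = 6.0000
seg 5 [210.4°–290.7°] dwell: s stays 6.0000
seg 6 [290.7°–360°] simple-harmonic, h=-5: θ=295° here. β=4.3, B=69.3. -5/2·(1 − cos(π·0.0620)) = -0.0473 → s = 5.9527
radial distance = base radius + s = 19 + 5.9527 = 24.9527

24.9527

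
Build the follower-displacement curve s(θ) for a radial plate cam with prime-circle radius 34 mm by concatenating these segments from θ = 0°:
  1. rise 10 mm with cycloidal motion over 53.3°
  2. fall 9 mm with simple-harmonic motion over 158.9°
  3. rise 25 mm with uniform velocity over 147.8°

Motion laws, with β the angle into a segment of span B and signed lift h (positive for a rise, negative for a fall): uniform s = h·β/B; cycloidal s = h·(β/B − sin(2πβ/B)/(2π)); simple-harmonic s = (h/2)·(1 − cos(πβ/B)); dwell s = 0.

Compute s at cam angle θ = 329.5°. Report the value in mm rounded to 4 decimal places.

seg 1 [0°–53.3°] cycloidal, h=10: full span → s += 10 → s = 10.0000
seg 2 [53.3°–212.2°] simple-harmonic, h=-9: full span → s += -9 → s = 1.0000
seg 3 [212.2°–360°] uniform, h=25: θ=329.5° here. β=117.3, B=147.8. 25·117.3/147.8 = 19.8410 → s = 20.8410

20.8410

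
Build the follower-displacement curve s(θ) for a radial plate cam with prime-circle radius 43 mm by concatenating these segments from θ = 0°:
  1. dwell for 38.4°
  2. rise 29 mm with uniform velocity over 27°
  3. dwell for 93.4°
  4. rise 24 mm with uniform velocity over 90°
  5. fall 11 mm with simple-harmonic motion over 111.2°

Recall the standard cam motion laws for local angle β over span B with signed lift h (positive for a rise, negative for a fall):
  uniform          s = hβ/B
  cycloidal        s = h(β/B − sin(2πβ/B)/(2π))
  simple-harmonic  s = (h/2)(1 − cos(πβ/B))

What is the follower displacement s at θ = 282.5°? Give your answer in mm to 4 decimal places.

seg 1 [0°–38.4°] dwell: s stays 0.0000
seg 2 [38.4°–65.4°] uniform, h=29: full span → s += 29 → s = 29.0000
seg 3 [65.4°–158.8°] dwell: s stays 29.0000
seg 4 [158.8°–248.8°] uniform, h=24: full span → s += 24 → s = 53.0000
seg 5 [248.8°–360°] simple-harmonic, h=-11: θ=282.5° here. β=33.7, B=111.2. -11/2·(1 − cos(π·0.3031)) = -2.3101 → s = 50.6899

50.6899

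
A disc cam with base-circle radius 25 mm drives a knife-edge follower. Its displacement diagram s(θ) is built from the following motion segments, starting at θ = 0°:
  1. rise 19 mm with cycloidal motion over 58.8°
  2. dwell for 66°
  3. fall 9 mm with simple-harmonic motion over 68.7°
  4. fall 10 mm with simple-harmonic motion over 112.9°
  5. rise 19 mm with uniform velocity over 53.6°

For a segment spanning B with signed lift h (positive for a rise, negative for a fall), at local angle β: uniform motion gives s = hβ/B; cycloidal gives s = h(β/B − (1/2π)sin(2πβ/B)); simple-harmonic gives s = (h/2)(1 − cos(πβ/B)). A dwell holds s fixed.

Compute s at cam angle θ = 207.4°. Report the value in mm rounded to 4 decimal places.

seg 1 [0°–58.8°] cycloidal, h=19: full span → s += 19 → s = 19.0000
seg 2 [58.8°–124.8°] dwell: s stays 19.0000
seg 3 [124.8°–193.5°] simple-harmonic, h=-9: full span → s += -9 → s = 10.0000
seg 4 [193.5°–306.4°] simple-harmonic, h=-10: θ=207.4° here. β=13.9, B=112.9. -10/2·(1 − cos(π·0.1231)) = -0.3694 → s = 9.6306

9.6306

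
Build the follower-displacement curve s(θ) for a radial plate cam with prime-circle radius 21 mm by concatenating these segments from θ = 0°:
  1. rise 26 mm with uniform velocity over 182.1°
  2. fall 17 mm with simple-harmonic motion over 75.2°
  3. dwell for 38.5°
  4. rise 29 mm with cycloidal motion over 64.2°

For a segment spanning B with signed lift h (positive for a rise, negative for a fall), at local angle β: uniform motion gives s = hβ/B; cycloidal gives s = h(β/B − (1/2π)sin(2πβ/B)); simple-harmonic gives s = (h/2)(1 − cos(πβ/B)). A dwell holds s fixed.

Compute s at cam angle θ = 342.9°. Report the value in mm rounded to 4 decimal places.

seg 1 [0°–182.1°] uniform, h=26: full span → s += 26 → s = 26.0000
seg 2 [182.1°–257.3°] simple-harmonic, h=-17: full span → s += -17 → s = 9.0000
seg 3 [257.3°–295.8°] dwell: s stays 9.0000
seg 4 [295.8°–360°] cycloidal, h=29: θ=342.9° here. β=47.1, B=64.2. 29·(0.7336 − sin(2π·0.7336)/(2π)) = 25.8668 → s = 34.8668

34.8668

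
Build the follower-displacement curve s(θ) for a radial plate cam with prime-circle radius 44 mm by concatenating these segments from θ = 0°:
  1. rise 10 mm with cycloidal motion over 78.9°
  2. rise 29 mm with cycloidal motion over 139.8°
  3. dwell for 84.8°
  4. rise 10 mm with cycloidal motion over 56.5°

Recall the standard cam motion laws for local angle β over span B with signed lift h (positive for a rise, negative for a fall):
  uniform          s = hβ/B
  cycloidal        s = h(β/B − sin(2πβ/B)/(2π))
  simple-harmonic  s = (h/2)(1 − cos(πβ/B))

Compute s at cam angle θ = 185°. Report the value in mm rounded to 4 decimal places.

seg 1 [0°–78.9°] cycloidal, h=10: full span → s += 10 → s = 10.0000
seg 2 [78.9°–218.7°] cycloidal, h=29: θ=185° here. β=106.1, B=139.8. 29·(0.7589 − sin(2π·0.7589)/(2π)) = 26.6175 → s = 36.6175

36.6175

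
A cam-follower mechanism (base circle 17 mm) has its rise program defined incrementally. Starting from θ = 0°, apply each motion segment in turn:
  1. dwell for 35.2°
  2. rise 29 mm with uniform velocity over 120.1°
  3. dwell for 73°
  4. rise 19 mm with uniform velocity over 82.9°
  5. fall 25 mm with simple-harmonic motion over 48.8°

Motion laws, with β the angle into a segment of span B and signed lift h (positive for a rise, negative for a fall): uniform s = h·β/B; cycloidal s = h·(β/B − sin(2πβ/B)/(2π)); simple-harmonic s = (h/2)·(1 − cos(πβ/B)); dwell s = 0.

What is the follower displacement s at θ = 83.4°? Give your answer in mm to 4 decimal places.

seg 1 [0°–35.2°] dwell: s stays 0.0000
seg 2 [35.2°–155.3°] uniform, h=29: θ=83.4° here. β=48.2, B=120.1. 29·48.2/120.1 = 11.6386 → s = 11.6386

11.6386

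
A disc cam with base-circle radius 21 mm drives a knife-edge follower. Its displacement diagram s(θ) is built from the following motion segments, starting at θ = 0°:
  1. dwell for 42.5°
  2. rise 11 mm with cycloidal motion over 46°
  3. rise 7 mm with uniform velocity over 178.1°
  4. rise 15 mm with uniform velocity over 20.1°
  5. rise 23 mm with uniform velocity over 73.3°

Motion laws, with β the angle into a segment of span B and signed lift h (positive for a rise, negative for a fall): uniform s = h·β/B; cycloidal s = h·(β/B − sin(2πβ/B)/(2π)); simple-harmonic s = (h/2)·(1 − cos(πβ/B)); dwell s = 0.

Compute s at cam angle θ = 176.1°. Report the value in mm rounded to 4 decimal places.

seg 1 [0°–42.5°] dwell: s stays 0.0000
seg 2 [42.5°–88.5°] cycloidal, h=11: full span → s += 11 → s = 11.0000
seg 3 [88.5°–266.6°] uniform, h=7: θ=176.1° here. β=87.6, B=178.1. 7·87.6/178.1 = 3.4430 → s = 14.4430

14.4430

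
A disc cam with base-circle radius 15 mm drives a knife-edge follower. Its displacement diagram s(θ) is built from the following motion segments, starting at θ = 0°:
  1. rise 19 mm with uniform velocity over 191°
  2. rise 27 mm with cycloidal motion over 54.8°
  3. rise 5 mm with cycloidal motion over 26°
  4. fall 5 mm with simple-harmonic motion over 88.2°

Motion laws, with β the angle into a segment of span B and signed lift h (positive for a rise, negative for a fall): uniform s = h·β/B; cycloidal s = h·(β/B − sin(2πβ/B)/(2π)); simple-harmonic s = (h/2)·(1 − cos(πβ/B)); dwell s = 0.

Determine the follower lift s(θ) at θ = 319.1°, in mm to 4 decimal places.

seg 1 [0°–191°] uniform, h=19: full span → s += 19 → s = 19.0000
seg 2 [191°–245.8°] cycloidal, h=27: full span → s += 27 → s = 46.0000
seg 3 [245.8°–271.8°] cycloidal, h=5: full span → s += 5 → s = 51.0000
seg 4 [271.8°–360°] simple-harmonic, h=-5: θ=319.1° here. β=47.3, B=88.2. -5/2·(1 − cos(π·0.5363)) = -2.7843 → s = 48.2157

48.2157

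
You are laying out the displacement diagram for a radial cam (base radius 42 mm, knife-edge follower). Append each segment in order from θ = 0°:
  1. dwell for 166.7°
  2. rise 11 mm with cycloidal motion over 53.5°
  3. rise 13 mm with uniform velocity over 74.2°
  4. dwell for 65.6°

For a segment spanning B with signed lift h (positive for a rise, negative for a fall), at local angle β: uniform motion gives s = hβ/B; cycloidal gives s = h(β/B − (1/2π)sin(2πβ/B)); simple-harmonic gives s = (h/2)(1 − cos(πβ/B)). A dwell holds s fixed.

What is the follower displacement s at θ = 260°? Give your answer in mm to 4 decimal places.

seg 1 [0°–166.7°] dwell: s stays 0.0000
seg 2 [166.7°–220.2°] cycloidal, h=11: full span → s += 11 → s = 11.0000
seg 3 [220.2°–294.4°] uniform, h=13: θ=260° here. β=39.8, B=74.2. 13·39.8/74.2 = 6.9730 → s = 17.9730

17.9730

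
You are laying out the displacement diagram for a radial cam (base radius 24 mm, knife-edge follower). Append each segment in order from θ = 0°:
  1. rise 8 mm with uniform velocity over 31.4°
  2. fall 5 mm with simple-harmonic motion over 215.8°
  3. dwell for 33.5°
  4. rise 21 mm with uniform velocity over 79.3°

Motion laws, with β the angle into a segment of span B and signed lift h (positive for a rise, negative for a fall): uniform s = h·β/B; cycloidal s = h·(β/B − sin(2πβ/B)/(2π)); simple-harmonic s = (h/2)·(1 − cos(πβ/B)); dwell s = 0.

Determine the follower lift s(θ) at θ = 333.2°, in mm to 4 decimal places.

seg 1 [0°–31.4°] uniform, h=8: full span → s += 8 → s = 8.0000
seg 2 [31.4°–247.2°] simple-harmonic, h=-5: full span → s += -5 → s = 3.0000
seg 3 [247.2°–280.7°] dwell: s stays 3.0000
seg 4 [280.7°–360°] uniform, h=21: θ=333.2° here. β=52.5, B=79.3. 21·52.5/79.3 = 13.9029 → s = 16.9029

16.9029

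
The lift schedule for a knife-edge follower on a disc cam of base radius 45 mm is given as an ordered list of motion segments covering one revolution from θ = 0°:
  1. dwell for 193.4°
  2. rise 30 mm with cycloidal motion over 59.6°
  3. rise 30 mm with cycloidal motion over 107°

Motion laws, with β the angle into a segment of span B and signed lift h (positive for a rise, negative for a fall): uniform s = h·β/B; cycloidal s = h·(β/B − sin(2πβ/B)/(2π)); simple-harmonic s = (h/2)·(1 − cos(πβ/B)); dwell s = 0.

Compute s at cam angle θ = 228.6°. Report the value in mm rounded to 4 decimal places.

seg 1 [0°–193.4°] dwell: s stays 0.0000
seg 2 [193.4°–253°] cycloidal, h=30: θ=228.6° here. β=35.2, B=59.6. 30·(0.5906 − sin(2π·0.5906)/(2π)) = 20.2918 → s = 20.2918

20.2918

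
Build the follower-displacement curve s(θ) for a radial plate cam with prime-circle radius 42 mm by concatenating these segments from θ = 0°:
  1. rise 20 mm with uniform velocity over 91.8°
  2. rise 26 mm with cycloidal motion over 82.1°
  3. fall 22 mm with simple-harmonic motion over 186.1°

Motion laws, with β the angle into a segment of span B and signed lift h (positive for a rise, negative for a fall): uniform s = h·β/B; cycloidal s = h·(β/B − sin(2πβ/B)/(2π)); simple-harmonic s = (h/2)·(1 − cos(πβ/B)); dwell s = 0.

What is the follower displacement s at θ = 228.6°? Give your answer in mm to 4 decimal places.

seg 1 [0°–91.8°] uniform, h=20: full span → s += 20 → s = 20.0000
seg 2 [91.8°–173.9°] cycloidal, h=26: full span → s += 26 → s = 46.0000
seg 3 [173.9°–360°] simple-harmonic, h=-22: θ=228.6° here. β=54.7, B=186.1. -22/2·(1 − cos(π·0.2939)) = -4.3658 → s = 41.6342

41.6342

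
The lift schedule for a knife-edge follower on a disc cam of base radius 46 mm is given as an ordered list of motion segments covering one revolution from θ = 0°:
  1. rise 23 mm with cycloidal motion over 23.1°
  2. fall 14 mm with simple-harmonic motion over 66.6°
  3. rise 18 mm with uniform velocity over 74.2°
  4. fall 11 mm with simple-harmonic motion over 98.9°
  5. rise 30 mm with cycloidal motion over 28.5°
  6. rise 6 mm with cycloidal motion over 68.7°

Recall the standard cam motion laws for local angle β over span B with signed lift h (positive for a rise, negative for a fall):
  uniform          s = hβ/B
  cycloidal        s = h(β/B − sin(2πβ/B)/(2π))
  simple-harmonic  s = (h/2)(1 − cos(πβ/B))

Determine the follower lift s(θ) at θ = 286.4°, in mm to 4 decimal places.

seg 1 [0°–23.1°] cycloidal, h=23: full span → s += 23 → s = 23.0000
seg 2 [23.1°–89.7°] simple-harmonic, h=-14: full span → s += -14 → s = 9.0000
seg 3 [89.7°–163.9°] uniform, h=18: full span → s += 18 → s = 27.0000
seg 4 [163.9°–262.8°] simple-harmonic, h=-11: full span → s += -11 → s = 16.0000
seg 5 [262.8°–291.3°] cycloidal, h=30: θ=286.4° here. β=23.6, B=28.5. 30·(0.8281 − sin(2π·0.8281)/(2π)) = 29.0537 → s = 45.0537

45.0537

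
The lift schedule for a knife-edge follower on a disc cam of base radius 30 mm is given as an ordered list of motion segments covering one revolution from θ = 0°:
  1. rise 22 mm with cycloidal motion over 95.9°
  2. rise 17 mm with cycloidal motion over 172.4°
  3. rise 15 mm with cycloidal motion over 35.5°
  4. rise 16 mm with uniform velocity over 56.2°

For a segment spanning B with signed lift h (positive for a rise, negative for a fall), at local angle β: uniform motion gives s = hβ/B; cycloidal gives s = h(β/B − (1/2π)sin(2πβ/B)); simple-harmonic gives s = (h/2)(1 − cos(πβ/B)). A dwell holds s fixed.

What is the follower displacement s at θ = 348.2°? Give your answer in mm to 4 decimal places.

seg 1 [0°–95.9°] cycloidal, h=22: full span → s += 22 → s = 22.0000
seg 2 [95.9°–268.3°] cycloidal, h=17: full span → s += 17 → s = 39.0000
seg 3 [268.3°–303.8°] cycloidal, h=15: full span → s += 15 → s = 54.0000
seg 4 [303.8°–360°] uniform, h=16: θ=348.2° here. β=44.4, B=56.2. 16·44.4/56.2 = 12.6406 → s = 66.6406

66.6406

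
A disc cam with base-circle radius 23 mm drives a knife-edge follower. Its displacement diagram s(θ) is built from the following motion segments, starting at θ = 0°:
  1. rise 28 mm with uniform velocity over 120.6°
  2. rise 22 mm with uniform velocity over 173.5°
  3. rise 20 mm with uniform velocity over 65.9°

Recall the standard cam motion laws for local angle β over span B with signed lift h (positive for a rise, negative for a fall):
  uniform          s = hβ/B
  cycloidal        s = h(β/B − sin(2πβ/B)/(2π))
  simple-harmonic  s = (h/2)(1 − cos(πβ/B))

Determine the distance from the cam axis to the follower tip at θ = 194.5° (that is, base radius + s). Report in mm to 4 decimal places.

seg 1 [0°–120.6°] uniform, h=28: full span → s += 28 → s = 28.0000
seg 2 [120.6°–294.1°] uniform, h=22: θ=194.5° here. β=73.9, B=173.5. 22·73.9/173.5 = 9.3706 → s = 37.3706
radial distance = base radius + s = 23 + 37.3706 = 60.3706

60.3706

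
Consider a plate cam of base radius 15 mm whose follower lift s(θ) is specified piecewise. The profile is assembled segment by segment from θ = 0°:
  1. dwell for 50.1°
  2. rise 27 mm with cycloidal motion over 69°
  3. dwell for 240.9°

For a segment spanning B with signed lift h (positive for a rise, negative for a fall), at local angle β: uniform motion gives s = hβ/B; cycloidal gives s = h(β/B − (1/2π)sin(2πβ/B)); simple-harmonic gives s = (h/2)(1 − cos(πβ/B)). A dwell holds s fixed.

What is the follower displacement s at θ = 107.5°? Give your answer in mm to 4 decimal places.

seg 1 [0°–50.1°] dwell: s stays 0.0000
seg 2 [50.1°–119.1°] cycloidal, h=27: θ=107.5° here. β=57.4, B=69. 27·(0.8319 − sin(2π·0.8319)/(2π)) = 26.2018 → s = 26.2018

26.2018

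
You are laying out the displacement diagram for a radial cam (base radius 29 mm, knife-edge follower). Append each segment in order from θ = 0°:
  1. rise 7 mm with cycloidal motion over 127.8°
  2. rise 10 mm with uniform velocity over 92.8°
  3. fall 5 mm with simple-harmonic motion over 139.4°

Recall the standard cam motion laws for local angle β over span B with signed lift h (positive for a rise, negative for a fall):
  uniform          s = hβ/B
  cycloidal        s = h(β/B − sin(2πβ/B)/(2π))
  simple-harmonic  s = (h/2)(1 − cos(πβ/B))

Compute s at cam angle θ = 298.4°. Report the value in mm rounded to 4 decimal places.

seg 1 [0°–127.8°] cycloidal, h=7: full span → s += 7 → s = 7.0000
seg 2 [127.8°–220.6°] uniform, h=10: full span → s += 10 → s = 17.0000
seg 3 [220.6°–360°] simple-harmonic, h=-5: θ=298.4° here. β=77.8, B=139.4. -5/2·(1 − cos(π·0.5581)) = -2.9538 → s = 14.0462

14.0462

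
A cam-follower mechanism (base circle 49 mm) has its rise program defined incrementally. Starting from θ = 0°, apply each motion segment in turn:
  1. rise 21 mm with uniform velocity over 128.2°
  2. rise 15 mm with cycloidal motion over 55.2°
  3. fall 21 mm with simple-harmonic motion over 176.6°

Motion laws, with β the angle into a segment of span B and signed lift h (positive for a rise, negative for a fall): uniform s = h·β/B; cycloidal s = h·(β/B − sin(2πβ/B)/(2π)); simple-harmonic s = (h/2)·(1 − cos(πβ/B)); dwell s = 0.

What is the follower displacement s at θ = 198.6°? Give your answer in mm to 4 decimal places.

seg 1 [0°–128.2°] uniform, h=21: full span → s += 21 → s = 21.0000
seg 2 [128.2°–183.4°] cycloidal, h=15: full span → s += 15 → s = 36.0000
seg 3 [183.4°–360°] simple-harmonic, h=-21: θ=198.6° here. β=15.2, B=176.6. -21/2·(1 − cos(π·0.0861)) = -0.3815 → s = 35.6185

35.6185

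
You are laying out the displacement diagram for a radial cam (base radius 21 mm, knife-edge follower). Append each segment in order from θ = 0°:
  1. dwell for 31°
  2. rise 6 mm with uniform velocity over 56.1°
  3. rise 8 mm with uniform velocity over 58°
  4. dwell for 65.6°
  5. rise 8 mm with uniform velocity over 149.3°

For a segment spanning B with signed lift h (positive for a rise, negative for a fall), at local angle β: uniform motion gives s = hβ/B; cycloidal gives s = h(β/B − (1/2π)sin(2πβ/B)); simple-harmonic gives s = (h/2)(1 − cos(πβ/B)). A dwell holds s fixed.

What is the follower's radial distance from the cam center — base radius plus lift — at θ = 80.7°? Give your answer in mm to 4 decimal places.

seg 1 [0°–31°] dwell: s stays 0.0000
seg 2 [31°–87.1°] uniform, h=6: θ=80.7° here. β=49.7, B=56.1. 6·49.7/56.1 = 5.3155 → s = 5.3155
radial distance = base radius + s = 21 + 5.3155 = 26.3155

26.3155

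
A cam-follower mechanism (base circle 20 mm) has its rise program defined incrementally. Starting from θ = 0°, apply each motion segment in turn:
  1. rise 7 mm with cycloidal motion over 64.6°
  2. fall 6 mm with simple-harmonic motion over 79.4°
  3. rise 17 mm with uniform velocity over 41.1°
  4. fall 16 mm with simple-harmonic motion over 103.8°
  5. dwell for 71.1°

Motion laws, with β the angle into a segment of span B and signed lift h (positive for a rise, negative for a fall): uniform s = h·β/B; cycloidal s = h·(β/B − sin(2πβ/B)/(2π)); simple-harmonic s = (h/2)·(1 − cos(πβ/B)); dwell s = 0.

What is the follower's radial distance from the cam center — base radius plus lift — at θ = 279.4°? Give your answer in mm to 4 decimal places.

seg 1 [0°–64.6°] cycloidal, h=7: full span → s += 7 → s = 7.0000
seg 2 [64.6°–144°] simple-harmonic, h=-6: full span → s += -6 → s = 1.0000
seg 3 [144°–185.1°] uniform, h=17: full span → s += 17 → s = 18.0000
seg 4 [185.1°–288.9°] simple-harmonic, h=-16: θ=279.4° here. β=94.3, B=103.8. -16/2·(1 − cos(π·0.9085)) = -15.6716 → s = 2.3284
radial distance = base radius + s = 20 + 2.3284 = 22.3284

22.3284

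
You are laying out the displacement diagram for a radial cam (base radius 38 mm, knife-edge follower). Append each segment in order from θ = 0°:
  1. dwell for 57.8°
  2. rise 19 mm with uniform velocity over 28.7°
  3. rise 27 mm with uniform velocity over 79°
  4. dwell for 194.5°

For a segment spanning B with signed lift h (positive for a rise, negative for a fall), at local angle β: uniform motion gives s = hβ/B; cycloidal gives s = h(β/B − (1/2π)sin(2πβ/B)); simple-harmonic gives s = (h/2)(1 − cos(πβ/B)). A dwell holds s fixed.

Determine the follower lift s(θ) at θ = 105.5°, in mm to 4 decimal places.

seg 1 [0°–57.8°] dwell: s stays 0.0000
seg 2 [57.8°–86.5°] uniform, h=19: full span → s += 19 → s = 19.0000
seg 3 [86.5°–165.5°] uniform, h=27: θ=105.5° here. β=19, B=79. 27·19/79 = 6.4937 → s = 25.4937

25.4937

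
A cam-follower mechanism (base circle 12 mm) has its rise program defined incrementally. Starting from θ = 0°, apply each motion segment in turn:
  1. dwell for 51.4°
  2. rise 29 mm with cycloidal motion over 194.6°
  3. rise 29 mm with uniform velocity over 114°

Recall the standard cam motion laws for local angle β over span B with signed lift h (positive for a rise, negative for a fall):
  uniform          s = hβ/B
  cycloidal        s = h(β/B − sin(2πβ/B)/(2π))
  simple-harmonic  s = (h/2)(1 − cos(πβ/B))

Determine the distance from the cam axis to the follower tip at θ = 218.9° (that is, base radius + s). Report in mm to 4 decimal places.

seg 1 [0°–51.4°] dwell: s stays 0.0000
seg 2 [51.4°–246°] cycloidal, h=29: θ=218.9° here. β=167.5, B=194.6. 29·(0.8607 − sin(2π·0.8607)/(2π)) = 28.5040 → s = 28.5040
radial distance = base radius + s = 12 + 28.5040 = 40.5040

40.5040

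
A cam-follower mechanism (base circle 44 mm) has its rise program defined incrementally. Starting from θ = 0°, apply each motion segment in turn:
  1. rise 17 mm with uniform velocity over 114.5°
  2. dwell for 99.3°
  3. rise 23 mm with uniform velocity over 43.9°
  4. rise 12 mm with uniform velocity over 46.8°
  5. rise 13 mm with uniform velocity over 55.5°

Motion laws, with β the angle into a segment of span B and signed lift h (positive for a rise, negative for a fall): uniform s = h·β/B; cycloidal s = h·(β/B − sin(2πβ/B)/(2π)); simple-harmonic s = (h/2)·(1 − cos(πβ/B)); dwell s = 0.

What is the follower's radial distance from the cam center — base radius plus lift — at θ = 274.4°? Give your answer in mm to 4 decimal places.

seg 1 [0°–114.5°] uniform, h=17: full span → s += 17 → s = 17.0000
seg 2 [114.5°–213.8°] dwell: s stays 17.0000
seg 3 [213.8°–257.7°] uniform, h=23: full span → s += 23 → s = 40.0000
seg 4 [257.7°–304.5°] uniform, h=12: θ=274.4° here. β=16.7, B=46.8. 12·16.7/46.8 = 4.2821 → s = 44.2821
radial distance = base radius + s = 44 + 44.2821 = 88.2821

88.2821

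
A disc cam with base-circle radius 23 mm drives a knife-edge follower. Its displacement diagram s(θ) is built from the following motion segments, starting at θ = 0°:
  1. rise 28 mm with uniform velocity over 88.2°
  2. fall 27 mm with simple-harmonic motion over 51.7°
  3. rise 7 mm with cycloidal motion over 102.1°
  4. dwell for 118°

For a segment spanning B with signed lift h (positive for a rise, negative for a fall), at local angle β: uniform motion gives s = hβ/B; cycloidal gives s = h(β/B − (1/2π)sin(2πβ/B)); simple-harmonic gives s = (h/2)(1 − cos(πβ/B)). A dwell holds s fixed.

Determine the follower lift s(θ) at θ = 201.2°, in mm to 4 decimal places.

seg 1 [0°–88.2°] uniform, h=28: full span → s += 28 → s = 28.0000
seg 2 [88.2°–139.9°] simple-harmonic, h=-27: full span → s += -27 → s = 1.0000
seg 3 [139.9°–242°] cycloidal, h=7: θ=201.2° here. β=61.3, B=102.1. 7·(0.6004 − sin(2π·0.6004)/(2π)) = 4.8598 → s = 5.8598

5.8598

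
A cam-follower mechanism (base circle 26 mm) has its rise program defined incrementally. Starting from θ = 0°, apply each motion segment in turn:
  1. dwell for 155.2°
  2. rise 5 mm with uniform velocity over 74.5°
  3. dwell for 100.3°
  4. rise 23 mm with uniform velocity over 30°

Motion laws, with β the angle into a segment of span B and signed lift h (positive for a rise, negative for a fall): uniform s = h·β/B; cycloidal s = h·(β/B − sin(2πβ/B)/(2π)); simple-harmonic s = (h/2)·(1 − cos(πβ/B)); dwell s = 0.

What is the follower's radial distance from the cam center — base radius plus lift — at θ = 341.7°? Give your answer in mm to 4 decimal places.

seg 1 [0°–155.2°] dwell: s stays 0.0000
seg 2 [155.2°–229.7°] uniform, h=5: full span → s += 5 → s = 5.0000
seg 3 [229.7°–330°] dwell: s stays 5.0000
seg 4 [330°–360°] uniform, h=23: θ=341.7° here. β=11.7, B=30. 23·11.7/30 = 8.9700 → s = 13.9700
radial distance = base radius + s = 26 + 13.9700 = 39.9700

39.9700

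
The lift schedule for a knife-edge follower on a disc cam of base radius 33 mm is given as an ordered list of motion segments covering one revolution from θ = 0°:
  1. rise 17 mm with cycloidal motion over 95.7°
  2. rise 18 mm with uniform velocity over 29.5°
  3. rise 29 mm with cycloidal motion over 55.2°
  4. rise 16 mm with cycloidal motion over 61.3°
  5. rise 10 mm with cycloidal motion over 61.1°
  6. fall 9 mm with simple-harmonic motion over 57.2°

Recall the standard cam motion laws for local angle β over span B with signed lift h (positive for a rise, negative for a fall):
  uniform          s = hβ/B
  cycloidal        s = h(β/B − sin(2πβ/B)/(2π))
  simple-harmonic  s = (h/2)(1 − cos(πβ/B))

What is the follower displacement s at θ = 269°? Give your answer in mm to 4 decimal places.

seg 1 [0°–95.7°] cycloidal, h=17: full span → s += 17 → s = 17.0000
seg 2 [95.7°–125.2°] uniform, h=18: full span → s += 18 → s = 35.0000
seg 3 [125.2°–180.4°] cycloidal, h=29: full span → s += 29 → s = 64.0000
seg 4 [180.4°–241.7°] cycloidal, h=16: full span → s += 16 → s = 80.0000
seg 5 [241.7°–302.8°] cycloidal, h=10: θ=269° here. β=27.3, B=61.1. 10·(0.4468 − sin(2π·0.4468)/(2π)) = 3.9460 → s = 83.9460

83.9460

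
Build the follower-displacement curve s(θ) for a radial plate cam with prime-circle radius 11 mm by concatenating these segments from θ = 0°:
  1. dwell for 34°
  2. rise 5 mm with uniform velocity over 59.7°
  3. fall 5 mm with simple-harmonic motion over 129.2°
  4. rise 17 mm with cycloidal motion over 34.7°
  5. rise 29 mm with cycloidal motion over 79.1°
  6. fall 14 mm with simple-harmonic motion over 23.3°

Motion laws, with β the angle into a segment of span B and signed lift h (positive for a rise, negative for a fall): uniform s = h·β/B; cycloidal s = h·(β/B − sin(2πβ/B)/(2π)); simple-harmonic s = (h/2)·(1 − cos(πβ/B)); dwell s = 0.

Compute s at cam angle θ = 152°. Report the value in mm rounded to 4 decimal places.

seg 1 [0°–34°] dwell: s stays 0.0000
seg 2 [34°–93.7°] uniform, h=5: full span → s += 5 → s = 5.0000
seg 3 [93.7°–222.9°] simple-harmonic, h=-5: θ=152° here. β=58.3, B=129.2. -5/2·(1 − cos(π·0.4512)) = -2.1185 → s = 2.8815

2.8815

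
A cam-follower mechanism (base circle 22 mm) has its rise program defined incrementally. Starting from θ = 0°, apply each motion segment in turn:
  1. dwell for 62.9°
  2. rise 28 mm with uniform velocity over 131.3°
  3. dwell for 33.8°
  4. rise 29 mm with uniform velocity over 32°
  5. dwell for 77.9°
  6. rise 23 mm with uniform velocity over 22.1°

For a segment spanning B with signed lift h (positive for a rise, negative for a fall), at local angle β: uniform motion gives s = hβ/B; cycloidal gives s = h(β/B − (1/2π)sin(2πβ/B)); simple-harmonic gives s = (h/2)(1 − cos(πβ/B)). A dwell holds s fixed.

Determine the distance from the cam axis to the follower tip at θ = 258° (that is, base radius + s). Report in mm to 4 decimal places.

seg 1 [0°–62.9°] dwell: s stays 0.0000
seg 2 [62.9°–194.2°] uniform, h=28: full span → s += 28 → s = 28.0000
seg 3 [194.2°–228°] dwell: s stays 28.0000
seg 4 [228°–260°] uniform, h=29: θ=258° here. β=30, B=32. 29·30/32 = 27.1875 → s = 55.1875
radial distance = base radius + s = 22 + 55.1875 = 77.1875

77.1875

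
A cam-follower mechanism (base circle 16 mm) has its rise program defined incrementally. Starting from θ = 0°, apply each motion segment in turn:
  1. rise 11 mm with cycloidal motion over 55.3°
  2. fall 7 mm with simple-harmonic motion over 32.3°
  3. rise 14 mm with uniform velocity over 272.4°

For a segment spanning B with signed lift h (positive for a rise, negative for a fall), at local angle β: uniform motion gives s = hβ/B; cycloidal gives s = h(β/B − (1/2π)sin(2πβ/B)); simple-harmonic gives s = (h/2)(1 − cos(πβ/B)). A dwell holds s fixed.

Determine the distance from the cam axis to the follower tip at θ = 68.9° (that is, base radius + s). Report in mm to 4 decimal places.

seg 1 [0°–55.3°] cycloidal, h=11: full span → s += 11 → s = 11.0000
seg 2 [55.3°–87.6°] simple-harmonic, h=-7: θ=68.9° here. β=13.6, B=32.3. -7/2·(1 − cos(π·0.4211)) = -2.6408 → s = 8.3592
radial distance = base radius + s = 16 + 8.3592 = 24.3592

24.3592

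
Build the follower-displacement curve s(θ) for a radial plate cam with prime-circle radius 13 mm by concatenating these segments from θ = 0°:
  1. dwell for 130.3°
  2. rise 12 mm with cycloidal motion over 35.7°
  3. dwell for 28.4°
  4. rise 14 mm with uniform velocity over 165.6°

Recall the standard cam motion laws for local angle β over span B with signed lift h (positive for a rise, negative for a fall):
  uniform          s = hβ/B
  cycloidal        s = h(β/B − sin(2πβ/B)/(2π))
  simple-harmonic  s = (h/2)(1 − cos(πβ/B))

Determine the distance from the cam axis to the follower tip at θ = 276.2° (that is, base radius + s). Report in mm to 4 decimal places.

seg 1 [0°–130.3°] dwell: s stays 0.0000
seg 2 [130.3°–166°] cycloidal, h=12: full span → s += 12 → s = 12.0000
seg 3 [166°–194.4°] dwell: s stays 12.0000
seg 4 [194.4°–360°] uniform, h=14: θ=276.2° here. β=81.8, B=165.6. 14·81.8/165.6 = 6.9155 → s = 18.9155
radial distance = base radius + s = 13 + 18.9155 = 31.9155

31.9155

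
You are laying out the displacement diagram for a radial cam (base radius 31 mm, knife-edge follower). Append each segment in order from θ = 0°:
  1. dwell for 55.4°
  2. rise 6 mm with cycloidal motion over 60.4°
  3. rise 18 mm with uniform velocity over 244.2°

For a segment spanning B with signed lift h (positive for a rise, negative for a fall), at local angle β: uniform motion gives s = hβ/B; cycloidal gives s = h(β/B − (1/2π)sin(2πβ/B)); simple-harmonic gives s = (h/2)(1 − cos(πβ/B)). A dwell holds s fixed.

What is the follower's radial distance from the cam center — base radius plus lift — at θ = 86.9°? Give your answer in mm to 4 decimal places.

seg 1 [0°–55.4°] dwell: s stays 0.0000
seg 2 [55.4°–115.8°] cycloidal, h=6: θ=86.9° here. β=31.5, B=60.4. 6·(0.5215 − sin(2π·0.5215)/(2π)) = 3.2579 → s = 3.2579
radial distance = base radius + s = 31 + 3.2579 = 34.2579

34.2579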